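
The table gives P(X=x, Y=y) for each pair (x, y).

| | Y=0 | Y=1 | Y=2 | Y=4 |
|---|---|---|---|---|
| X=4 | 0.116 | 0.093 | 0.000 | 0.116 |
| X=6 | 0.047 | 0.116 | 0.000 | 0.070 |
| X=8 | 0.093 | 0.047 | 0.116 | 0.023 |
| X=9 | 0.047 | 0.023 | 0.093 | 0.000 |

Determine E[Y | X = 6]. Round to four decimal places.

P(X = 6) = 0.233.
Σ Y·P over the event = 0·(0.047) + 1·(0.116) + 4·(0.070) = 0.396.
E[Y | X = 6] = (0.396) / (0.233) = 1.6996.

1.6996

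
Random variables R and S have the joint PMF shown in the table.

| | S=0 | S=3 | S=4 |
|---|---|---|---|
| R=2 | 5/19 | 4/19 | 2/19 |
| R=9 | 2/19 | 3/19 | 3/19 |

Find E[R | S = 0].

4

P(S = 0) = 7/19.
Σ R·P over the event = 2·(5/19) + 9·(2/19) = 28/19.
E[R | S = 0] = (28/19) / (7/19) = 4.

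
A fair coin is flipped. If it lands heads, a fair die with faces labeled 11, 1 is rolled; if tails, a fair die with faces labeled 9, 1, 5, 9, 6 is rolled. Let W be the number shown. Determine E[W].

E[W | heads] = (11+1)/2 = 6.
E[W | tails] = (9+1+5+9+6)/5 = 6.
E[W] = (1/2)·(6) + (1/2)·(6) = 6.

6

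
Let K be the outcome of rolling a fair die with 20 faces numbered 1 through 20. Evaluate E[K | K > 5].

P(K > 5) = 3/4.
E[K | K > 5] = (39/4) / (3/4) = 13.

13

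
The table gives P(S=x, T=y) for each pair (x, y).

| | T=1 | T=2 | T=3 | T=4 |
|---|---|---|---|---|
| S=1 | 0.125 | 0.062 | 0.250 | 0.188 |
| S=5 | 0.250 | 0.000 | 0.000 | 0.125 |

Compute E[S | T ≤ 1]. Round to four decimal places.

P(T ≤ 1) = 0.375.
Σ S·P over the event = 1·(0.125) + 5·(0.250) = 1.375.
E[S | T ≤ 1] = (1.375) / (0.375) = 3.6667.

3.6667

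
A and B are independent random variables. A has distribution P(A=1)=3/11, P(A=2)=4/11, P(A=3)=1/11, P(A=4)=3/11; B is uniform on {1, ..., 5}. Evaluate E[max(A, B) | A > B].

10/3

P(A > B) = 3/11.
Summing max(A,B)·P(x,y) over outcomes with A > B gives 10/11.
E[max(A, B) | A > B] = (10/11) / (3/11) = 10/3.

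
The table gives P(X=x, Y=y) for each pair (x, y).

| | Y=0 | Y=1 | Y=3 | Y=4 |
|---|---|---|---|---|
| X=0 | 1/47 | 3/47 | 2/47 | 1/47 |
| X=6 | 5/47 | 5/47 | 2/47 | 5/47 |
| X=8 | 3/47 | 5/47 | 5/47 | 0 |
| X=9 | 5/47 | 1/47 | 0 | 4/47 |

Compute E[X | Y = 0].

P(Y = 0) = 14/47.
Summing X·P(X=x,Y=y) over the conditioning event gives 99/47.
E[X | Y = 0] = (99/47) / (14/47) = 99/14.

99/14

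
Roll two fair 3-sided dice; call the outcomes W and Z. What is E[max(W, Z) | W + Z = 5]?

3

P(W + Z = 5) = 2/9.
Summing max(W,Z)·P(x,y) over outcomes with W + Z = 5 gives 2/3.
E[max(W, Z) | W + Z = 5] = (2/3) / (2/9) = 3.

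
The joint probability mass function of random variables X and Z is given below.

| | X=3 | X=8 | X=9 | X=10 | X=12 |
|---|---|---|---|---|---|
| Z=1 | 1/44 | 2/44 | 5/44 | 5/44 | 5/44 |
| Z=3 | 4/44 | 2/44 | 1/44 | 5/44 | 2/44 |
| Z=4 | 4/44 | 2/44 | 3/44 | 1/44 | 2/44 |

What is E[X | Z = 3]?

111/14

P(Z = 3) = 7/22.
Summing X·P(X=x,Z=y) over the conditioning event gives 111/44.
E[X | Z = 3] = (111/44) / (7/22) = 111/14.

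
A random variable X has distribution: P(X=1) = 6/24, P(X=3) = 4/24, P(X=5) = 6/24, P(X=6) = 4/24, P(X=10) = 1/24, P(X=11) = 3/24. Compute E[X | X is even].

P(X is even) = 5/24.
Σ over the event: 6·1/6 + 10·1/24 = 17/12.
E[X | X is even] = (17/12) / (5/24) = 34/5.

34/5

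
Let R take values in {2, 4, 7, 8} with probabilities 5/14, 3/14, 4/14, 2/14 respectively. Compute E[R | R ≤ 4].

11/4

P(R ≤ 4) = 4/7.
Σ over the event: 2·5/14 + 4·3/14 = 11/7.
E[R | R ≤ 4] = (11/7) / (4/7) = 11/4.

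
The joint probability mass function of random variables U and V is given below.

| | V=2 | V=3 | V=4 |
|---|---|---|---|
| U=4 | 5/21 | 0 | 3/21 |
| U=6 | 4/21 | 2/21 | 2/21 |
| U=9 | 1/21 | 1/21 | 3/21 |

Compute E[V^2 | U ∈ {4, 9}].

P(U ∈ {4, 9}) = 13/21.
Σ V^2·P over the event = 4·(5/21) + 16·(3/21) + 4·(1/21) + 9·(1/21) + 16·(3/21) = 43/7.
E[V^2 | U ∈ {4, 9}] = (43/7) / (13/21) = 129/13.

129/13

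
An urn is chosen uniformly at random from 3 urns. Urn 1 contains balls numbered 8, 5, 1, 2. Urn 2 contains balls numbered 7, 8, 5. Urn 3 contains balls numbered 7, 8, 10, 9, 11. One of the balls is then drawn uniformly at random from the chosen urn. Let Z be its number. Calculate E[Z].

59/9

E[Z | urn 1] = (8+5+1+2)/4 = 4.
E[Z | urn 2] = (7+8+5)/3 = 20/3.
E[Z | urn 3] = (7+8+10+9+11)/5 = 9.
By the law of total expectation,
E[Z] = (1/3)·(4) + (1/3)·(20/3) + (1/3)·(9) = 59/9.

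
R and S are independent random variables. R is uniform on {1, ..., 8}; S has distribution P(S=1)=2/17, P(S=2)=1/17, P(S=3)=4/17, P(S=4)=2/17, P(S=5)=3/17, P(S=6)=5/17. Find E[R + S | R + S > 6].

1006/103

P(R + S > 6) = 103/136.
Summing (R+S)·P(x,y) over outcomes with R + S > 6 gives 503/68.
E[R + S | R + S > 6] = (503/68) / (103/136) = 1006/103.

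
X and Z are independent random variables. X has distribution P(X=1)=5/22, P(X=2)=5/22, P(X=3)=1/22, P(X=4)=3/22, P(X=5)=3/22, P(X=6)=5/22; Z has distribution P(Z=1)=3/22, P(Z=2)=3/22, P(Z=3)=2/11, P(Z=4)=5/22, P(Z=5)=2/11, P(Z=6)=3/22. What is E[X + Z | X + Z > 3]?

P(X + Z > 3) = 439/484.
Summing (X+Z)·P(x,y) over outcomes with X + Z > 3 gives 817/121.
E[X + Z | X + Z > 3] = (817/121) / (439/484) = 3268/439.

3268/439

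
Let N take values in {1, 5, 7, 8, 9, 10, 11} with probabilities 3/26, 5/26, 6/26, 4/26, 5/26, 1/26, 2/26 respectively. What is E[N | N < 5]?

P(N < 5) = 3/26.
Σ over the event: 1·3/26 = 3/26.
E[N | N < 5] = (3/26) / (3/26) = 1.

1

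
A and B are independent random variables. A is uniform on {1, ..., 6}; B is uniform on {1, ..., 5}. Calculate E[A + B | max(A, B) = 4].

Outcomes with max(A, B) = 4: (1,4), (2,4), (3,4), (4,1), (4,2), (4,3), (4,4), each with probability 1/30.
E[A + B | max(A, B) = 4] = (5 + 6 + 7 + 5 + 6 + 7 + 8) / 7 = 44/7.

44/7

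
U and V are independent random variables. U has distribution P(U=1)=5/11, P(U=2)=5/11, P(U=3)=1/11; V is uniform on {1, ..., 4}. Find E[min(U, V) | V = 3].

P(V = 3) = 1/4.
Summing min(U,V)·P(x,y) over outcomes with V = 3 gives 9/22.
E[min(U, V) | V = 3] = (9/22) / (1/4) = 18/11.

18/11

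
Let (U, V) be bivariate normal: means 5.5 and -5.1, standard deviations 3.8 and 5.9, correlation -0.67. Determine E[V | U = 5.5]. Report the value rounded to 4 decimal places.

-5.1000

The regression of V on U has slope ρ·σ_V/σ_U and passes through (μ_U, μ_V).
E[V | U=5.5] = -5.1 + (-0.67)·(5.9/3.8)·(5.5 − (5.5)) = -5.1 + (-1.0403)·(0) = -5.1000.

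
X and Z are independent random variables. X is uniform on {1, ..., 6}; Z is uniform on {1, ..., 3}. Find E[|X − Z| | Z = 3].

3/2

Outcomes with Z = 3: (1,3), (2,3), (3,3), (4,3), (5,3), (6,3), each with probability 1/18.
E[|X − Z| | Z = 3] = (2 + 1 + 0 + 1 + 2 + 3) / 6 = 3/2.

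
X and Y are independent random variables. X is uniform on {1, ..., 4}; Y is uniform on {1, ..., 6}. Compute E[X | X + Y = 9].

P(X + Y = 9) = 1/12.
Summing X·P(x,y) over outcomes with X + Y = 9 gives 7/24.
E[X | X + Y = 9] = (7/24) / (1/12) = 7/2.

7/2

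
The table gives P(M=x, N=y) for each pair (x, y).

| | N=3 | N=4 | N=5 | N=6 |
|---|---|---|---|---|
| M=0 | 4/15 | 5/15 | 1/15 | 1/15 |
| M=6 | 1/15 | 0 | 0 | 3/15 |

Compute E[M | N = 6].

P(N = 6) = 4/15.
Summing M·P(M=x,N=y) over the conditioning event gives 6/5.
E[M | N = 6] = (6/5) / (4/15) = 9/2.

9/2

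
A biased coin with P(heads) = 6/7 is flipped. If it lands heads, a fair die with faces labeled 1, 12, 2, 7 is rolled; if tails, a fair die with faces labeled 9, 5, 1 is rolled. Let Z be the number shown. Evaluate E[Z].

38/7

E[Z | heads] = (1+12+2+7)/4 = 11/2.
E[Z | tails] = (9+5+1)/3 = 5.
By the law of total expectation,
E[Z] = (6/7)·(11/2) + (1/7)·(5) = 38/7.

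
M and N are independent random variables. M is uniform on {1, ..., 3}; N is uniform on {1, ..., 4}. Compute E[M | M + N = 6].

5/2

Outcomes with M + N = 6: (2,4), (3,3), each with probability 1/12.
E[M | M + N = 6] = (2 + 3) / 2 = 5/2.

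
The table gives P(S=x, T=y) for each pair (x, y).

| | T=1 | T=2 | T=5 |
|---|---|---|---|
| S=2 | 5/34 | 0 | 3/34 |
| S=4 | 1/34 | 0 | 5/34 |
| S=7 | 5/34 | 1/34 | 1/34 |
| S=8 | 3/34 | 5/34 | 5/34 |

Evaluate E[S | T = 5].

73/14

P(T = 5) = 7/17.
Σ S·P over the event = 2·(3/34) + 4·(5/34) + 7·(1/34) + 8·(5/34) = 73/34.
E[S | T = 5] = (73/34) / (7/17) = 73/14.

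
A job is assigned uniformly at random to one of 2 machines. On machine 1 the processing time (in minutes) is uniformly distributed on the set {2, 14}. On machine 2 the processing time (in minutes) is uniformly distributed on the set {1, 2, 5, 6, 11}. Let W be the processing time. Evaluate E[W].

E[W | machine 1] = (2+14)/2 = 8.
E[W | machine 2] = (1+2+5+6+11)/5 = 5.
E[W] = (1/2)·(8) + (1/2)·(5) = 13/2.

13/2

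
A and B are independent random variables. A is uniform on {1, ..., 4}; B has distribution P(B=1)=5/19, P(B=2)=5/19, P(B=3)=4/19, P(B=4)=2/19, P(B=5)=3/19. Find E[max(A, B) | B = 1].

5/2

P(B = 1) = 5/19.
Summing max(A,B)·P(x,y) over outcomes with B = 1 gives 25/38.
E[max(A, B) | B = 1] = (25/38) / (5/19) = 5/2.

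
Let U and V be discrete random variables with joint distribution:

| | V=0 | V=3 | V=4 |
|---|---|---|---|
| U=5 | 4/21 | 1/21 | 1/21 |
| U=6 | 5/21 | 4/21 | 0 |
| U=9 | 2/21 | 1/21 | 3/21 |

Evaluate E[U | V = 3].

19/3

P(V = 3) = 2/7.
Summing U·P(U=x,V=y) over the conditioning event gives 38/21.
E[U | V = 3] = (38/21) / (2/7) = 19/3.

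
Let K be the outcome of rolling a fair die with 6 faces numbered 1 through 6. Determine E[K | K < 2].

1

Given K < 2, K is equally likely to be any of {1}.
E[K | K < 2] = (1) / 1 = 1.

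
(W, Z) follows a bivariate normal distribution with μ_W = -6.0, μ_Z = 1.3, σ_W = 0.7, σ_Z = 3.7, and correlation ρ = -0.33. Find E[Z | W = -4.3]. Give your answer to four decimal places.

-1.6653

For a bivariate normal, E[Z | W=x] = μ_Z + ρ·(σ_Z/σ_W)·(x − μ_W).
E[Z | W=-4.3] = 1.3 + (-0.33)·(3.7/0.7)·(-4.3 − (-6.0)) = 1.3 + (-1.7443)·(1.7) = -1.6653.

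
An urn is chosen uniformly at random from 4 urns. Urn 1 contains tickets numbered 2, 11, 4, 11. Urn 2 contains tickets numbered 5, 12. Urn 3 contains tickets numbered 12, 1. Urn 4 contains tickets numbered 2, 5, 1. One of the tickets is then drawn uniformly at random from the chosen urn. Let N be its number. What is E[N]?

37/6

E[N | urn 1] = (2+11+4+11)/4 = 7.
E[N | urn 2] = (5+12)/2 = 17/2.
E[N | urn 3] = (12+1)/2 = 13/2.
E[N | urn 4] = (2+5+1)/3 = 8/3.
E[N] = (1/4)·(7) + (1/4)·(17/2) + (1/4)·(13/2) + (1/4)·(8/3) = 37/6.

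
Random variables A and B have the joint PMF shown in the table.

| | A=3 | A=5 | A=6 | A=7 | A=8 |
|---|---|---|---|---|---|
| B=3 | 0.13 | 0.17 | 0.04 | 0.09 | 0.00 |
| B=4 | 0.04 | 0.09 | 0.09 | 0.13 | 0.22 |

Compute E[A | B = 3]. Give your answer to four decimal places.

4.9070

P(B = 3) = 0.43.
Σ A·P over the event = 3·(0.13) + 5·(0.17) + 6·(0.04) + 7·(0.09) = 2.11.
E[A | B = 3] = (2.11) / (0.43) = 4.9070.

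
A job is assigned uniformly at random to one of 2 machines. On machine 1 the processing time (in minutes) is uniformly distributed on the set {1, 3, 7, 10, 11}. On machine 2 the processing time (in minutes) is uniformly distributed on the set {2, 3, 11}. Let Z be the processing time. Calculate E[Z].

E[Z | machine 1] = (1+3+7+10+11)/5 = 32/5.
E[Z | machine 2] = (2+3+11)/3 = 16/3.
By the law of total expectation,
E[Z] = (1/2)·(32/5) + (1/2)·(16/3) = 88/15.

88/15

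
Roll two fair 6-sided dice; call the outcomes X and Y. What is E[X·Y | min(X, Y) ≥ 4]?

25

Outcomes with min(X, Y) ≥ 4: (4,4), (4,5), (4,6), (5,4), (5,5), (5,6), (6,4), (6,5), (6,6), each with probability 1/36.
E[X·Y | min(X, Y) ≥ 4] = (16 + 20 + 24 + 20 + 25 + 30 + 24 + 30 + 36) / 9 = 25.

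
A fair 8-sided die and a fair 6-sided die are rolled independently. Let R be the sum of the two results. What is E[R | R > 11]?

38/3

P(R > 11) = 1/8.
Σ over the event: 12·1/16 + 13·1/24 + 14·1/48 = 19/12.
E[R | R > 11] = (19/12) / (1/8) = 38/3.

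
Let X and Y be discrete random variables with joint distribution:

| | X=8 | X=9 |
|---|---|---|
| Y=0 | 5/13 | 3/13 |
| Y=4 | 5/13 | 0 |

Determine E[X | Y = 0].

P(Y = 0) = 8/13.
Summing X·P(X=x,Y=y) over the conditioning event gives 67/13.
E[X | Y = 0] = (67/13) / (8/13) = 67/8.

67/8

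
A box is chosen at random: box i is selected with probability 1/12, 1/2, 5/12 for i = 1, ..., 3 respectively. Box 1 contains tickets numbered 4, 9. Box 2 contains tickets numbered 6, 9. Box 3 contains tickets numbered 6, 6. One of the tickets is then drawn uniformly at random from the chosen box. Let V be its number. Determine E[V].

163/24

E[V | box 1] = (4+9)/2 = 13/2.
E[V | box 2] = (6+9)/2 = 15/2.
E[V | box 3] = (6+6)/2 = 6.
By the law of total expectation,
E[V] = (1/12)·(13/2) + (1/2)·(15/2) + (5/12)·(6) = 163/24.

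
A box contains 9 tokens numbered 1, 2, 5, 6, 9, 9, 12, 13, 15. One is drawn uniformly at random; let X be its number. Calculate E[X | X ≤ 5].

8/3

P(X ≤ 5) = 1/3.
Σ over the event: 1·1/9 + 2·1/9 + 5·1/9 = 8/9.
E[X | X ≤ 5] = (8/9) / (1/3) = 8/3.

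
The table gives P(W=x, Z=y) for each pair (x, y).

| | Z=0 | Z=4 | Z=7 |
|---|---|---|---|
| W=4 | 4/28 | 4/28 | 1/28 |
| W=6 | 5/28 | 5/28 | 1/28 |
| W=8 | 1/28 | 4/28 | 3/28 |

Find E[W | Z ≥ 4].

P(Z ≥ 4) = 9/14.
Σ W·P over the event = 4·(4/28) + 4·(1/28) + 6·(5/28) + 6·(1/28) + 8·(4/28) + 8·(3/28) = 4.
E[W | Z ≥ 4] = (4) / (9/14) = 56/9.

56/9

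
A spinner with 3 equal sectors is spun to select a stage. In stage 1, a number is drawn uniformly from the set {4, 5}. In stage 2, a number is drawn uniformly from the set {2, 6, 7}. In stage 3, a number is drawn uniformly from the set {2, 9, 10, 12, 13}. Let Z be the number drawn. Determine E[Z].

E[Z | stage 1] = (4+5)/2 = 9/2.
E[Z | stage 2] = (2+6+7)/3 = 5.
E[Z | stage 3] = (2+9+10+12+13)/5 = 46/5.
E[Z] = (1/3)·(9/2) + (1/3)·(5) + (1/3)·(46/5) = 187/30.

187/30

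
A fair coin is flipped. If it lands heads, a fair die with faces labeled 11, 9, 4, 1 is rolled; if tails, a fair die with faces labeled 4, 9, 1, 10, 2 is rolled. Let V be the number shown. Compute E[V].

229/40

E[V | heads] = (11+9+4+1)/4 = 25/4.
E[V | tails] = (4+9+1+10+2)/5 = 26/5.
By the law of total expectation,
E[V] = (1/2)·(25/4) + (1/2)·(26/5) = 229/40.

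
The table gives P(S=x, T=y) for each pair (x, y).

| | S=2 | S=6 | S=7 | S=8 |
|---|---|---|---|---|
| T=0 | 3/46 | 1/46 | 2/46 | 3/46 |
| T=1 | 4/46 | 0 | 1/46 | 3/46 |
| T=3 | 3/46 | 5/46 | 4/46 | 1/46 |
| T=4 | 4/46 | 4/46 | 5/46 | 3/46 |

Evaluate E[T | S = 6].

31/10

P(S = 6) = 5/23.
Σ T·P over the event = 0·(1/46) + 3·(5/46) + 4·(4/46) = 31/46.
E[T | S = 6] = (31/46) / (5/23) = 31/10.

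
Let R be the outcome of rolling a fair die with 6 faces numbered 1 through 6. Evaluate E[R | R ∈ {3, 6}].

P(R ∈ {3, 6}) = 1/3.
Σ over the event: 3·1/6 + 6·1/6 = 3/2.
E[R | R ∈ {3, 6}] = (3/2) / (1/3) = 9/2.

9/2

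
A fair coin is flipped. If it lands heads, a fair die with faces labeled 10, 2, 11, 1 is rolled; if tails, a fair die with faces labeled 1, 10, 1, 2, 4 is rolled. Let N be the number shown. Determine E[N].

24/5

E[N | heads] = (10+2+11+1)/4 = 6.
E[N | tails] = (1+10+1+2+4)/5 = 18/5.
By the law of total expectation,
E[N] = (1/2)·(6) + (1/2)·(18/5) = 24/5.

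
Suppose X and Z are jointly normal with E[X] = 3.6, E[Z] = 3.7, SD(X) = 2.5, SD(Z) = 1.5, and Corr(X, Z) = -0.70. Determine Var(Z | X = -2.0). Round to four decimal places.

The conditional variance in a bivariate normal is σ_Z²(1 − ρ²), independent of x.
Var(Z | X=-2.0) = (1.5)²·(1 − (-0.70)²) = 2.25·0.51 = 1.1475.

1.1475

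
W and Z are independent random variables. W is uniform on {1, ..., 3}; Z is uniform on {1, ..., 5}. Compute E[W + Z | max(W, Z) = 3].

P(max(W, Z) = 3) = 1/3.
Summing (W+Z)·P(x,y) over outcomes with max(W, Z) = 3 gives 8/5.
E[W + Z | max(W, Z) = 3] = (8/5) / (1/3) = 24/5.

24/5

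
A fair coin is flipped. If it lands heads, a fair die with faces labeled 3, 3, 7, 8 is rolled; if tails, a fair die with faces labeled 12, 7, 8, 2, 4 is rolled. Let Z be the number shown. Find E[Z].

E[Z | heads] = (3+3+7+8)/4 = 21/4.
E[Z | tails] = (12+7+8+2+4)/5 = 33/5.
E[Z] = (1/2)·(21/4) + (1/2)·(33/5) = 237/40.

237/40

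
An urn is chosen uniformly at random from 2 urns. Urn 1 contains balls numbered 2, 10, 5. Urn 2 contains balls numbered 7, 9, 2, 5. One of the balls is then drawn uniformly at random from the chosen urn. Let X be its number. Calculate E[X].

137/24

E[X | urn 1] = (2+10+5)/3 = 17/3.
E[X | urn 2] = (7+9+2+5)/4 = 23/4.
By the law of total expectation,
E[X] = (1/2)·(17/3) + (1/2)·(23/4) = 137/24.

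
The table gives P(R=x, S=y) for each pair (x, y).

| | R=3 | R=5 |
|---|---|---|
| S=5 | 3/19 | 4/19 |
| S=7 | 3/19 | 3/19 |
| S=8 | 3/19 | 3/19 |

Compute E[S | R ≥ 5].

13/2

P(R ≥ 5) = 10/19.
Σ S·P over the event = 5·(4/19) + 7·(3/19) + 8·(3/19) = 65/19.
E[S | R ≥ 5] = (65/19) / (10/19) = 13/2.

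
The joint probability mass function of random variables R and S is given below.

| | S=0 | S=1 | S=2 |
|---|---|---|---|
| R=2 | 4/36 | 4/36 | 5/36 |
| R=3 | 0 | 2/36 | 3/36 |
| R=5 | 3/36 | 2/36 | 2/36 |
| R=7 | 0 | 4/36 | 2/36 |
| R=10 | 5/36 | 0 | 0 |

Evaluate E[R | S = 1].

P(S = 1) = 1/3.
Σ R·P over the event = 2·(4/36) + 3·(2/36) + 5·(2/36) + 7·(4/36) = 13/9.
E[R | S = 1] = (13/9) / (1/3) = 13/3.

13/3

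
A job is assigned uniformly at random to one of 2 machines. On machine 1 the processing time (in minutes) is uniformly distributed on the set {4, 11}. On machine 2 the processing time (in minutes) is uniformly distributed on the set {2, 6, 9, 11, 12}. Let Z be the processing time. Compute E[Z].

31/4

E[Z | machine 1] = (4+11)/2 = 15/2.
E[Z | machine 2] = (2+6+9+11+12)/5 = 8.
E[Z] = (1/2)·(15/2) + (1/2)·(8) = 31/4.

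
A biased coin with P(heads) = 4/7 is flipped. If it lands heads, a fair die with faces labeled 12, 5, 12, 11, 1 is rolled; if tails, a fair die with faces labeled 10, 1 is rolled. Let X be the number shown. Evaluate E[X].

493/70

E[X | heads] = (12+5+12+11+1)/5 = 41/5.
E[X | tails] = (10+1)/2 = 11/2.
E[X] = (4/7)·(41/5) + (3/7)·(11/2) = 493/70.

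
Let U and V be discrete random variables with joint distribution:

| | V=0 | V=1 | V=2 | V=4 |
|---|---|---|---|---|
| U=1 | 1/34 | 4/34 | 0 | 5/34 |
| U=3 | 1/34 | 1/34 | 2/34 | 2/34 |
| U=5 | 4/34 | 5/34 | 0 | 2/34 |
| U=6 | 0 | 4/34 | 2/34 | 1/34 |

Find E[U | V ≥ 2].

45/14

P(V ≥ 2) = 7/17.
Summing U·P(U=x,V=y) over the conditioning event gives 45/34.
E[U | V ≥ 2] = (45/34) / (7/17) = 45/14.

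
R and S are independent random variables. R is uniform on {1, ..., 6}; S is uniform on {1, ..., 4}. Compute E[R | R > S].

P(R > S) = 7/12.
Summing R·P(x,y) over outcomes with R > S gives 8/3.
E[R | R > S] = (8/3) / (7/12) = 32/7.

32/7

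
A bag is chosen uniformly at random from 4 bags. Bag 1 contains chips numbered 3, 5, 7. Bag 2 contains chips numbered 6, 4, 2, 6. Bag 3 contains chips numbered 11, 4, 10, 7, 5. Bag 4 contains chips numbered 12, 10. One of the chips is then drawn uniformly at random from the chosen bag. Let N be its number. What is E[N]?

279/40

E[N | bag 1] = (3+5+7)/3 = 5.
E[N | bag 2] = (6+4+2+6)/4 = 9/2.
E[N | bag 3] = (11+4+10+7+5)/5 = 37/5.
E[N | bag 4] = (12+10)/2 = 11.
E[N] = (1/4)·(5) + (1/4)·(9/2) + (1/4)·(37/5) + (1/4)·(11) = 279/40.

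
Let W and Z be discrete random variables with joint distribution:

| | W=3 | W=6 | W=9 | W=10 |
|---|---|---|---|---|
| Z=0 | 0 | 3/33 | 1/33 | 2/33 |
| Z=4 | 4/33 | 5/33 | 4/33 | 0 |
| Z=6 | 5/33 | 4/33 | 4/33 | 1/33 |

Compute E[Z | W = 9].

40/9

P(W = 9) = 3/11.
Σ Z·P over the event = 0·(1/33) + 4·(4/33) + 6·(4/33) = 40/33.
E[Z | W = 9] = (40/33) / (3/11) = 40/9.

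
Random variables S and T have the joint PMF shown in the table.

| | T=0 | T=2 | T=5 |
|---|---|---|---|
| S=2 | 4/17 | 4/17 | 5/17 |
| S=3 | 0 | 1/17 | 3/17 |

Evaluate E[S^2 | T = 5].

47/8

P(T = 5) = 8/17.
Σ S^2·P over the event = 4·(5/17) + 9·(3/17) = 47/17.
E[S^2 | T = 5] = (47/17) / (8/17) = 47/8.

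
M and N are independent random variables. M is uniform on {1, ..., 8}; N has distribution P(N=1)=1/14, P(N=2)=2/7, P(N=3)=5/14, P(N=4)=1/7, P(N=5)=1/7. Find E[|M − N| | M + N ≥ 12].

3

P(M + N ≥ 12) = 3/56.
Summing |M−N|·P(x,y) over outcomes with M + N ≥ 12 gives 9/56.
E[|M − N| | M + N ≥ 12] = (9/56) / (3/56) = 3.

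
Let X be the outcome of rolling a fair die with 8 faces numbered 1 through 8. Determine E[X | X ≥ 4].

6

Given X ≥ 4, X is equally likely to be any of {4, 5, 6, 7, 8}.
E[X | X ≥ 4] = (4 + 5 + 6 + 7 + 8) / 5 = 6.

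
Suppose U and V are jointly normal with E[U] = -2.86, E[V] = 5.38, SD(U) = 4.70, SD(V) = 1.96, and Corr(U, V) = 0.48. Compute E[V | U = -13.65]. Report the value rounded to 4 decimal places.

3.2202

E[V | U=x] = μ_V + ρ(σ_V/σ_U)(x − μ_U) for jointly normal variables.
E[V | U=-13.65] = 5.38 + (0.48)·(1.96/4.70)·(-13.65 − (-2.86)) = 5.38 + (0.20017)·(-10.79) = 3.2202.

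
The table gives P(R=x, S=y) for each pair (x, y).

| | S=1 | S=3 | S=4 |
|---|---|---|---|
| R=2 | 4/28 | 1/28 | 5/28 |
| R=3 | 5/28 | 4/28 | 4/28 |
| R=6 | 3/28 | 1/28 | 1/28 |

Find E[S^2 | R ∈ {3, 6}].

133/18

P(R ∈ {3, 6}) = 9/14.
Σ S^2·P over the event = 1·(5/28) + 9·(4/28) + 16·(4/28) + 1·(3/28) + 9·(1/28) + 16·(1/28) = 19/4.
E[S^2 | R ∈ {3, 6}] = (19/4) / (9/14) = 133/18.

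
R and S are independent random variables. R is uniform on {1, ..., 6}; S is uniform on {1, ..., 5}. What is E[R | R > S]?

P(R > S) = 1/2.
Summing R·P(x,y) over outcomes with R > S gives 7/3.
E[R | R > S] = (7/3) / (1/2) = 14/3.

14/3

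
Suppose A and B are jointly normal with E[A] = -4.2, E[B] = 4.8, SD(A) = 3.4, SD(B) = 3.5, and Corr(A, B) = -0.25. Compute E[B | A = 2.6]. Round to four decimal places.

E[B | A=x] = μ_B + ρ(σ_B/σ_A)(x − μ_A) for jointly normal variables.
E[B | A=2.6] = 4.8 + (-0.25)·(3.5/3.4)·(2.6 − (-4.2)) = 4.8 + (-0.25735)·(6.8) = 3.0500.

3.0500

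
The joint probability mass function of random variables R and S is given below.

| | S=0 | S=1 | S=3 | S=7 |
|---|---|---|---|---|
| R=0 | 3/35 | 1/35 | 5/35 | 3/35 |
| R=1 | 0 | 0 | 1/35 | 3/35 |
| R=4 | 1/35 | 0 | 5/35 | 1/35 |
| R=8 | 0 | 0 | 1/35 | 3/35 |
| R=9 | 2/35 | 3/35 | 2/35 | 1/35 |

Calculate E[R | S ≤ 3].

4

P(S ≤ 3) = 24/35.
Summing R·P(R=x,S=y) over the conditioning event gives 96/35.
E[R | S ≤ 3] = (96/35) / (24/35) = 4.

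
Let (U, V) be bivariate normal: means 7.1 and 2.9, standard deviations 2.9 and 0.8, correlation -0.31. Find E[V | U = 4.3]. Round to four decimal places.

The regression of V on U has slope ρ·σ_V/σ_U and passes through (μ_U, μ_V).
E[V | U=4.3] = 2.9 + (-0.31)·(0.8/2.9)·(4.3 − (7.1)) = 2.9 + (-0.085517)·(-2.8) = 3.1394.

3.1394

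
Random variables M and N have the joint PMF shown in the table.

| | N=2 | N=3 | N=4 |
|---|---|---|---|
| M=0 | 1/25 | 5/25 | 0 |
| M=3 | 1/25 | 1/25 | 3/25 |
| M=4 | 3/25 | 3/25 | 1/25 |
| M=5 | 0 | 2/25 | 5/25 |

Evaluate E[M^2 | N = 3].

107/11

P(N = 3) = 11/25.
Summing M^2·P(M=x,N=y) over the conditioning event gives 107/25.
E[M^2 | N = 3] = (107/25) / (11/25) = 107/11.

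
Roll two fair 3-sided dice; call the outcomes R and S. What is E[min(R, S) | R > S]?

Outcomes with R > S: (2,1), (3,1), (3,2), each with probability 1/9.
E[min(R, S) | R > S] = (1 + 1 + 2) / 3 = 4/3.

4/3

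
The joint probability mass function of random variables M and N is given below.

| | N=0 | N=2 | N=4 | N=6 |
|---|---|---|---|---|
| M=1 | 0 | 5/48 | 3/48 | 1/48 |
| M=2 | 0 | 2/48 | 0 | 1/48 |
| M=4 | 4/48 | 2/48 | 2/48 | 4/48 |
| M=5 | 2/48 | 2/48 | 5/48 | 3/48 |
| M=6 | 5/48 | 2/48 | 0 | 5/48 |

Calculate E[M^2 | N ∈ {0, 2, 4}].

P(N ∈ {0, 2, 4}) = 17/24.
Summing M^2·P(M=x,N=y) over the conditioning event gives 207/16.
E[M^2 | N ∈ {0, 2, 4}] = (207/16) / (17/24) = 621/34.

621/34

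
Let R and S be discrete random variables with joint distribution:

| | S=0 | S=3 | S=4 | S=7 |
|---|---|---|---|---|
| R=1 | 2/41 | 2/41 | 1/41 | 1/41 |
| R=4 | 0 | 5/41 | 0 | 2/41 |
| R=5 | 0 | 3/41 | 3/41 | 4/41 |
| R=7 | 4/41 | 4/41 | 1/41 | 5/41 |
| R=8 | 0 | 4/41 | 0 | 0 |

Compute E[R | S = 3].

97/18

P(S = 3) = 18/41.
Σ R·P over the event = 1·(2/41) + 4·(5/41) + 5·(3/41) + 7·(4/41) + 8·(4/41) = 97/41.
E[R | S = 3] = (97/41) / (18/41) = 97/18.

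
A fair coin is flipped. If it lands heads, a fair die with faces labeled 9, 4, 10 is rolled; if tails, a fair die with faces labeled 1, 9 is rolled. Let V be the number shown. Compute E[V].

19/3

E[V | heads] = (9+4+10)/3 = 23/3.
E[V | tails] = (1+9)/2 = 5.
By the law of total expectation,
E[V] = (1/2)·(23/3) + (1/2)·(5) = 19/3.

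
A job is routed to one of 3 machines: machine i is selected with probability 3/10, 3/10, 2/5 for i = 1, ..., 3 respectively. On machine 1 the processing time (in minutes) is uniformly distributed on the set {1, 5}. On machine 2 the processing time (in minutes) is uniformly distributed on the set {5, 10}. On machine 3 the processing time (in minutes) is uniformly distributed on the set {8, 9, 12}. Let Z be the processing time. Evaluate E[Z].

421/60

E[Z | machine 1] = (1+5)/2 = 3.
E[Z | machine 2] = (5+10)/2 = 15/2.
E[Z | machine 3] = (8+9+12)/3 = 29/3.
By the law of total expectation,
E[Z] = (3/10)·(3) + (3/10)·(15/2) + (2/5)·(29/3) = 421/60.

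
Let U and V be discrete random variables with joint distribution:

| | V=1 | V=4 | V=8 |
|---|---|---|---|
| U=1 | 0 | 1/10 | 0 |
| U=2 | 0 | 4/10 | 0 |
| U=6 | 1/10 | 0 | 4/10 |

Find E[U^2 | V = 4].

P(V = 4) = 1/2.
Σ U^2·P over the event = 1·(1/10) + 4·(4/10) = 17/10.
E[U^2 | V = 4] = (17/10) / (1/2) = 17/5.

17/5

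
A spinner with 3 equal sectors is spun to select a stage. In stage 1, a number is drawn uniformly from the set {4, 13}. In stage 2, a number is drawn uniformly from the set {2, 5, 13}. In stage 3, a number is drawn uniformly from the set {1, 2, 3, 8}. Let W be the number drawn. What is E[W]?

E[W | stage 1] = (4+13)/2 = 17/2.
E[W | stage 2] = (2+5+13)/3 = 20/3.
E[W | stage 3] = (1+2+3+8)/4 = 7/2.
E[W] = (1/3)·(17/2) + (1/3)·(20/3) + (1/3)·(7/2) = 56/9.

56/9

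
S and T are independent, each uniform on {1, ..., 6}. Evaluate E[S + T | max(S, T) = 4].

P(max(S, T) = 4) = 7/36.
Summing (S+T)·P(x,y) over outcomes with max(S, T) = 4 gives 11/9.
E[S + T | max(S, T) = 4] = (11/9) / (7/36) = 44/7.

44/7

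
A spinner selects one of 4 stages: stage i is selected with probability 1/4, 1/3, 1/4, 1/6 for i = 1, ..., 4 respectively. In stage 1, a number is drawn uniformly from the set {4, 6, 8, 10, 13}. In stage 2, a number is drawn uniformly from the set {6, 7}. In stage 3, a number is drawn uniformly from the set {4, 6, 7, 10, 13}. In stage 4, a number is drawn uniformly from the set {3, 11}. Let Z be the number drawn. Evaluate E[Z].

443/60

E[Z | stage 1] = (4+6+8+10+13)/5 = 41/5.
E[Z | stage 2] = (6+7)/2 = 13/2.
E[Z | stage 3] = (4+6+7+10+13)/5 = 8.
E[Z | stage 4] = (3+11)/2 = 7.
E[Z] = (1/4)·(41/5) + (1/3)·(13/2) + (1/4)·(8) + (1/6)·(7) = 443/60.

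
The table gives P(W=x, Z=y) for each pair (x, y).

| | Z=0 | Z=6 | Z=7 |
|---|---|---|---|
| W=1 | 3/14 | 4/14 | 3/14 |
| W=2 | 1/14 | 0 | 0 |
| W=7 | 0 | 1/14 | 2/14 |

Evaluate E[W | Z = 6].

P(Z = 6) = 5/14.
Σ W·P over the event = 1·(4/14) + 7·(1/14) = 11/14.
E[W | Z = 6] = (11/14) / (5/14) = 11/5.

11/5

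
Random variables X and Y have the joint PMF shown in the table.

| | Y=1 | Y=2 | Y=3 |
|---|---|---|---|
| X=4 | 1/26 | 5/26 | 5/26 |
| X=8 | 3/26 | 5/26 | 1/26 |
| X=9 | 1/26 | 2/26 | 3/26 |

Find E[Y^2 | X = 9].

6

P(X = 9) = 3/13.
Σ Y^2·P over the event = 1·(1/26) + 4·(2/26) + 9·(3/26) = 18/13.
E[Y^2 | X = 9] = (18/13) / (3/13) = 6.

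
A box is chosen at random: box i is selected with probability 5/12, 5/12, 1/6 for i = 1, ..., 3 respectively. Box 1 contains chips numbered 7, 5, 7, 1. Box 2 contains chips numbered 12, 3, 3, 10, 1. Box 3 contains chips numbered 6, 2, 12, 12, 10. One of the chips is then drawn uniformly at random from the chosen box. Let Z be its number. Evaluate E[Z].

E[Z | box 1] = (7+5+7+1)/4 = 5.
E[Z | box 2] = (12+3+3+10+1)/5 = 29/5.
E[Z | box 3] = (6+2+12+12+10)/5 = 42/5.
By the law of total expectation,
E[Z] = (5/12)·(5) + (5/12)·(29/5) + (1/6)·(42/5) = 59/10.

59/10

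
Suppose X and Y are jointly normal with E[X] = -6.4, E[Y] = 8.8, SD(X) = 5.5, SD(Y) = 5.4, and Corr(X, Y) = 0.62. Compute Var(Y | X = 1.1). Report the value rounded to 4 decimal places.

Var(Y | X=x) = (1 − ρ²)·σ_Y².
Var(Y | X=1.1) = (5.4)²·(1 − (0.62)²) = 29.16·0.6156 = 17.9509.

17.9509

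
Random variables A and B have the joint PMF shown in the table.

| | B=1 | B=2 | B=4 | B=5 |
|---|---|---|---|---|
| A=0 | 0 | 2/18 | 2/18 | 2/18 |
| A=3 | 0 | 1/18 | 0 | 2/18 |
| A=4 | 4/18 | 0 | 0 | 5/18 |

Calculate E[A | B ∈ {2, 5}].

29/12

P(B ∈ {2, 5}) = 2/3.
Σ A·P over the event = 0·(2/18) + 0·(2/18) + 3·(1/18) + 3·(2/18) + 4·(5/18) = 29/18.
E[A | B ∈ {2, 5}] = (29/18) / (2/3) = 29/12.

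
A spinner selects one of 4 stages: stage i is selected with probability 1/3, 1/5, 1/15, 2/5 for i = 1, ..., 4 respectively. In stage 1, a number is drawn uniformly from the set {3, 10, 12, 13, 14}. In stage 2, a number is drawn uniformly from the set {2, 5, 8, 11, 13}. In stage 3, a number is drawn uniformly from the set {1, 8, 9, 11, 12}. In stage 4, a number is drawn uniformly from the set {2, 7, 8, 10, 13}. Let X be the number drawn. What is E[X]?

658/75

E[X | stage 1] = (3+10+12+13+14)/5 = 52/5.
E[X | stage 2] = (2+5+8+11+13)/5 = 39/5.
E[X | stage 3] = (1+8+9+11+12)/5 = 41/5.
E[X | stage 4] = (2+7+8+10+13)/5 = 8.
E[X] = (1/3)·(52/5) + (1/5)·(39/5) + (1/15)·(41/5) + (2/5)·(8) = 658/75.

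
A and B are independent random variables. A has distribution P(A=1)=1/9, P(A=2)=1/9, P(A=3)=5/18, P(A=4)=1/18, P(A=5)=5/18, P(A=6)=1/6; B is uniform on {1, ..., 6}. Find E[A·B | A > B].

593/50

P(A > B) = 25/54.
Summing AB·P(x,y) over outcomes with A > B gives 593/108.
E[A·B | A > B] = (593/108) / (25/54) = 593/50.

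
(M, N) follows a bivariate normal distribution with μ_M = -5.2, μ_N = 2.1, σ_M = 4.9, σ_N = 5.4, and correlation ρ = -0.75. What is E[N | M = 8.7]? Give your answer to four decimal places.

-9.3888

For a bivariate normal, E[N | M=x] = μ_N + ρ·(σ_N/σ_M)·(x − μ_M).
E[N | M=8.7] = 2.1 + (-0.75)·(5.4/4.9)·(8.7 − (-5.2)) = 2.1 + (-0.82653)·(13.9) = -9.3888.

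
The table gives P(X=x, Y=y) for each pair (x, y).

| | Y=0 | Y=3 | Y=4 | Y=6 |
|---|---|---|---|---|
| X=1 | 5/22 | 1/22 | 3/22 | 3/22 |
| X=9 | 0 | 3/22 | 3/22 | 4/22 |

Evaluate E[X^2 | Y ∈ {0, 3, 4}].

P(Y ∈ {0, 3, 4}) = 15/22.
Σ X^2·P over the event = 1·(5/22) + 1·(1/22) + 1·(3/22) + 81·(3/22) + 81·(3/22) = 45/2.
E[X^2 | Y ∈ {0, 3, 4}] = (45/2) / (15/22) = 33.

33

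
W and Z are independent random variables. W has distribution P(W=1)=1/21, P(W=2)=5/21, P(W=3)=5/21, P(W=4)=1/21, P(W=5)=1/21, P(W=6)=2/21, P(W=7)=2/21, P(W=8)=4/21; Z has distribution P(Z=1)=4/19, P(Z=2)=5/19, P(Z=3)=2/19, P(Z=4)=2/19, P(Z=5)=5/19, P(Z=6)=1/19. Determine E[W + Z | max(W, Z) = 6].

9

P(max(W, Z) = 6) = 17/133.
Summing (W+Z)·P(x,y) over outcomes with max(W, Z) = 6 gives 153/133.
E[W + Z | max(W, Z) = 6] = (153/133) / (17/133) = 9.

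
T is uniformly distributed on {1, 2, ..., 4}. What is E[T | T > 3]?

Given T > 3, T is equally likely to be any of {4}.
E[T | T > 3] = (4) / 1 = 4.

4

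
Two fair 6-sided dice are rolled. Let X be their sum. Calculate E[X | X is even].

7

P(X is even) = 1/2.
Σ over the event: 2·1/36 + 4·1/12 + 6·5/36 + 8·5/36 + 10·1/12 + 12·1/36 = 7/2.
E[X | X is even] = (7/2) / (1/2) = 7.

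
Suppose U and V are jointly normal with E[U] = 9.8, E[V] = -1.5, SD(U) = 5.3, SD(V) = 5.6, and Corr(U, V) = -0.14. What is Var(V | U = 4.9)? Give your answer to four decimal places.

For a bivariate normal, Var(V | U=x) = σ_V²(1 − ρ²).
Var(V | U=4.9) = (5.6)²·(1 − (-0.14)²) = 31.36·0.9804 = 30.7453.

30.7453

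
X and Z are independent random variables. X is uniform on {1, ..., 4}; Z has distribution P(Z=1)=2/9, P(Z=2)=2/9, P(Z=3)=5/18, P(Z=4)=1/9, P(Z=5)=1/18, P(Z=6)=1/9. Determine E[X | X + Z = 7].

P(X + Z = 7) = 5/36.
Summing X·P(x,y) over outcomes with X + Z = 7 gives 5/12.
E[X | X + Z = 7] = (5/12) / (5/36) = 3.

3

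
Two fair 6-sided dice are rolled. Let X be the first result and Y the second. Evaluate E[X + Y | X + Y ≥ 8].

P(X + Y ≥ 8) = 5/12.
Summing (X+Y)·P(x,y) over outcomes with X + Y ≥ 8 gives 35/9.
E[X + Y | X + Y ≥ 8] = (35/9) / (5/12) = 28/3.

28/3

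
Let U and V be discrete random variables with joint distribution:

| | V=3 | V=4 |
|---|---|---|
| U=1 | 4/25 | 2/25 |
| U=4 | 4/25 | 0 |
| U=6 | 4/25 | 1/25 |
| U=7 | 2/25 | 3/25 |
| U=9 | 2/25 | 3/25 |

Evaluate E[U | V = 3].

19/4

P(V = 3) = 16/25.
Σ U·P over the event = 1·(4/25) + 4·(4/25) + 6·(4/25) + 7·(2/25) + 9·(2/25) = 76/25.
E[U | V = 3] = (76/25) / (16/25) = 19/4.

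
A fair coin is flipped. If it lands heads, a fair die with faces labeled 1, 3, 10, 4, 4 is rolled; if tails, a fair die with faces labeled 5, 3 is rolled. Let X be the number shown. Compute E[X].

21/5

E[X | heads] = (1+3+10+4+4)/5 = 22/5.
E[X | tails] = (5+3)/2 = 4.
By the law of total expectation,
E[X] = (1/2)·(22/5) + (1/2)·(4) = 21/5.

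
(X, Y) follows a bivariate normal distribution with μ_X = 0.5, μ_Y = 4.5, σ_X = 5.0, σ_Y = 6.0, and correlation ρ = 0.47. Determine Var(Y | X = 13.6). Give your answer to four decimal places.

For a bivariate normal, Var(Y | X=x) = σ_Y²(1 − ρ²).
Var(Y | X=13.6) = (6.0)²·(1 − (0.47)²) = 36·0.7791 = 28.0476.

28.0476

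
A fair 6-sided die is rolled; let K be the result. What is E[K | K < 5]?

5/2

Given K < 5, K is equally likely to be any of {1, 2, 3, 4}.
E[K | K < 5] = (1 + 2 + 3 + 4) / 4 = 5/2.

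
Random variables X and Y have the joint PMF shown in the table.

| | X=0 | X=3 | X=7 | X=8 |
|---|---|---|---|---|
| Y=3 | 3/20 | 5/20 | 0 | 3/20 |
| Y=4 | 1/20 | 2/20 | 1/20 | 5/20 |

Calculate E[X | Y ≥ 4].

P(Y ≥ 4) = 9/20.
Σ X·P over the event = 0·(1/20) + 3·(2/20) + 7·(1/20) + 8·(5/20) = 53/20.
E[X | Y ≥ 4] = (53/20) / (9/20) = 53/9.

53/9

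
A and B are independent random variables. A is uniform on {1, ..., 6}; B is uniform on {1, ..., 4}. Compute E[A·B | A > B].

P(A > B) = 7/12.
Summing AB·P(x,y) over outcomes with A > B gives 145/24.
E[A·B | A > B] = (145/24) / (7/12) = 145/14.

145/14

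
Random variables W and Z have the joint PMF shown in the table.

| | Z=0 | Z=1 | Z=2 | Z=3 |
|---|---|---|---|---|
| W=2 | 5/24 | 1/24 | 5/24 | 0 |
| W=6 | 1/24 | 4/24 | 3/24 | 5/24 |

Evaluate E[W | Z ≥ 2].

P(Z ≥ 2) = 13/24.
Σ W·P over the event = 2·(5/24) + 6·(3/24) + 6·(5/24) = 29/12.
E[W | Z ≥ 2] = (29/12) / (13/24) = 58/13.

58/13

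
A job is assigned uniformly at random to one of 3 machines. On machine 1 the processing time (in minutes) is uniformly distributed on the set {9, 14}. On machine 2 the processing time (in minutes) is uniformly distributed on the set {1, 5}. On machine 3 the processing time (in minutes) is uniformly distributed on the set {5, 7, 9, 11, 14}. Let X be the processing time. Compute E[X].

79/10

E[X | machine 1] = (9+14)/2 = 23/2.
E[X | machine 2] = (1+5)/2 = 3.
E[X | machine 3] = (5+7+9+11+14)/5 = 46/5.
E[X] = (1/3)·(23/2) + (1/3)·(3) + (1/3)·(46/5) = 79/10.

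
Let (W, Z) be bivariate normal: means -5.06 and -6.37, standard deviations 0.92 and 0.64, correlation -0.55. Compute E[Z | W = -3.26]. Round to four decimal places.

-7.0587

E[Z | W=x] = μ_Z + ρ(σ_Z/σ_W)(x − μ_W) for jointly normal variables.
E[Z | W=-3.26] = -6.37 + (-0.55)·(0.64/0.92)·(-3.26 − (-5.06)) = -6.37 + (-0.38261)·(1.8) = -7.0587.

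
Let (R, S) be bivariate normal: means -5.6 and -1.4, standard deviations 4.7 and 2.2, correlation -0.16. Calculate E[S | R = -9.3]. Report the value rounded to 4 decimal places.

The regression of S on R has slope ρ·σ_S/σ_R and passes through (μ_R, μ_S).
E[S | R=-9.3] = -1.4 + (-0.16)·(2.2/4.7)·(-9.3 − (-5.6)) = -1.4 + (-0.074894)·(-3.7) = -1.1229.

-1.1229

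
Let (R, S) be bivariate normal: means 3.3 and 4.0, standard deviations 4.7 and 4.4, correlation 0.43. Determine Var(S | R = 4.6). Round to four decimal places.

The conditional variance in a bivariate normal is σ_S²(1 − ρ²), independent of x.
Var(S | R=4.6) = (4.4)²·(1 − (0.43)²) = 19.36·0.8151 = 15.7803.

15.7803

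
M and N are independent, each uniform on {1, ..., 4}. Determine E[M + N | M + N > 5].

20/3

Outcomes with M + N > 5: (2,4), (3,3), (3,4), (4,2), (4,3), (4,4), each with probability 1/16.
E[M + N | M + N > 5] = (6 + 6 + 7 + 6 + 7 + 8) / 6 = 20/3.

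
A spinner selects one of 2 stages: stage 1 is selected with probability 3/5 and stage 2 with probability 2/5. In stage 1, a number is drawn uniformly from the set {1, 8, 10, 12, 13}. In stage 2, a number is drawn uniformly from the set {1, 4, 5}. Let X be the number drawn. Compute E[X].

496/75

E[X | stage 1] = (1+8+10+12+13)/5 = 44/5.
E[X | stage 2] = (1+4+5)/3 = 10/3.
By the law of total expectation,
E[X] = (3/5)·(44/5) + (2/5)·(10/3) = 496/75.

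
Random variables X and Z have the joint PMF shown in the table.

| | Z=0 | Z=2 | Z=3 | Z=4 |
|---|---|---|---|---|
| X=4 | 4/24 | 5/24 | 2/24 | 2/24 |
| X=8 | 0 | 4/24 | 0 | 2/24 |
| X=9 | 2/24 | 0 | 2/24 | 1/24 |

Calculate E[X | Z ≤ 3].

112/19

P(Z ≤ 3) = 19/24.
Σ X·P over the event = 4·(4/24) + 4·(5/24) + 4·(2/24) + 8·(4/24) + 9·(2/24) + 9·(2/24) = 14/3.
E[X | Z ≤ 3] = (14/3) / (19/24) = 112/19.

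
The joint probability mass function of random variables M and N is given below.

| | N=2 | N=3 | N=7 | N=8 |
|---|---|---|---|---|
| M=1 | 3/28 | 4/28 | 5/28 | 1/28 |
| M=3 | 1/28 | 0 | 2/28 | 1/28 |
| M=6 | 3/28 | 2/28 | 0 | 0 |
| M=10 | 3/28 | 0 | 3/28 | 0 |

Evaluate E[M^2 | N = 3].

38/3

P(N = 3) = 3/14.
Σ M^2·P over the event = 1·(4/28) + 36·(2/28) = 19/7.
E[M^2 | N = 3] = (19/7) / (3/14) = 38/3.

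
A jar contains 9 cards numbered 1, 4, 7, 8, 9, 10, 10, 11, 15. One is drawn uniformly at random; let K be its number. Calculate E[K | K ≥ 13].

P(K ≥ 13) = 1/9.
Σ over the event: 15·1/9 = 5/3.
E[K | K ≥ 13] = (5/3) / (1/9) = 15.

15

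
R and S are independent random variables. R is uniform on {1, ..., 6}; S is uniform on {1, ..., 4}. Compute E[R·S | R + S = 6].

15/2

Outcomes with R + S = 6: (2,4), (3,3), (4,2), (5,1), each with probability 1/24.
E[R·S | R + S = 6] = (8 + 9 + 8 + 5) / 4 = 15/2.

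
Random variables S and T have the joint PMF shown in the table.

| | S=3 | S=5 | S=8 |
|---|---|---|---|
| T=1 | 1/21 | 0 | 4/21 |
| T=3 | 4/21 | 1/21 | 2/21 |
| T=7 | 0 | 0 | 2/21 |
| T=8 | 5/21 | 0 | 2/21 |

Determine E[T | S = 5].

3

P(S = 5) = 1/21.
Σ T·P over the event = 3·(1/21) = 1/7.
E[T | S = 5] = (1/7) / (1/21) = 3.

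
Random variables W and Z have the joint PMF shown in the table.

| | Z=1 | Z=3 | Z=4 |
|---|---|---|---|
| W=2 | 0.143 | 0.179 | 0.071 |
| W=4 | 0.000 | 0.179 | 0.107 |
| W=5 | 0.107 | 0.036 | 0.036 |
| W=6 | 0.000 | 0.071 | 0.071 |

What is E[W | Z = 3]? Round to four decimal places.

P(Z = 3) = 0.465.
Σ W·P over the event = 2·(0.179) + 4·(0.179) + 5·(0.036) + 6·(0.071) = 1.680.
E[W | Z = 3] = (1.680) / (0.465) = 3.6129.

3.6129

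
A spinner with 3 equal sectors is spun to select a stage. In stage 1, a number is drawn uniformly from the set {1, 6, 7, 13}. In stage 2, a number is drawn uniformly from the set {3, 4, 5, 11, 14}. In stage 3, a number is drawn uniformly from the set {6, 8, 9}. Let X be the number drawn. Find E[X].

E[X | stage 1] = (1+6+7+13)/4 = 27/4.
E[X | stage 2] = (3+4+5+11+14)/5 = 37/5.
E[X | stage 3] = (6+8+9)/3 = 23/3.
E[X] = (1/3)·(27/4) + (1/3)·(37/5) + (1/3)·(23/3) = 1309/180.

1309/180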